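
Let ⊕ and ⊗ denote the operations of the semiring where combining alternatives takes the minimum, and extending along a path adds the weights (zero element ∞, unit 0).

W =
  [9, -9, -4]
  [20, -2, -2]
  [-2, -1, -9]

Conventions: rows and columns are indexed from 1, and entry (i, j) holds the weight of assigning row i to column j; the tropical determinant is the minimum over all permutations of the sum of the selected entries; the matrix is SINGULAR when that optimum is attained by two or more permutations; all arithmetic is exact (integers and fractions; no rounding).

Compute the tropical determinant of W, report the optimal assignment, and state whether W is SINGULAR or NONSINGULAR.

σ = (1, 2, 3): 9 + (-2) + (-9) = -2
σ = (1, 3, 2): 9 + (-2) + (-1) = 6
σ = (2, 1, 3): (-9) + 20 + (-9) = 2
σ = (2, 3, 1): (-9) + (-2) + (-2) = -13
σ = (3, 1, 2): (-4) + 20 + (-1) = 15
σ = (3, 2, 1): (-4) + (-2) + (-2) = -8
Optimal value attained by: σ = (2, 3, 1).
Answer: det⊕(W) = -13; verdict: NONSINGULAR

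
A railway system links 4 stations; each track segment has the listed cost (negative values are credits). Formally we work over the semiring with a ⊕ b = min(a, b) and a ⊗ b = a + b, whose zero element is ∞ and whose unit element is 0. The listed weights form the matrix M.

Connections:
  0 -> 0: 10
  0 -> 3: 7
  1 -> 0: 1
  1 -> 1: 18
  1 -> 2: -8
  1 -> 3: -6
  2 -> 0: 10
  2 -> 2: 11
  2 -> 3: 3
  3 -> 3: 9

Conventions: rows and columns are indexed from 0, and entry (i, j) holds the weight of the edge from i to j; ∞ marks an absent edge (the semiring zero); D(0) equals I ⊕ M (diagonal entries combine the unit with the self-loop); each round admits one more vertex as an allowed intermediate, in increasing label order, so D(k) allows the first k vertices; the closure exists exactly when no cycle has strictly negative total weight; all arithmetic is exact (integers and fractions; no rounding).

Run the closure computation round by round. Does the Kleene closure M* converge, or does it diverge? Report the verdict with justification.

D(0):
  [0, ∞, ∞, 7]
  [1, 0, -8, -6]
  [10, ∞, 0, 3]
  [∞, ∞, ∞, 0]
D(1):
  [0, ∞, ∞, 7]
  [1, 0, -8, -6]
  [10, ∞, 0, 3]
  [∞, ∞, ∞, 0]
D(2):
  [0, ∞, ∞, 7]
  [1, 0, -8, -6]
  [10, ∞, 0, 3]
  [∞, ∞, ∞, 0]
D(3):
  [0, ∞, ∞, 7]
  [1, 0, -8, -6]
  [10, ∞, 0, 3]
  [∞, ∞, ∞, 0]
D(4):
  [0, ∞, ∞, 7]
  [1, 0, -8, -6]
  [10, ∞, 0, 3]
  [∞, ∞, ∞, 0]
Key observation: every diagonal entry stays at the unit through all rounds, so no improving cycle exists.
Answer: CONVERGES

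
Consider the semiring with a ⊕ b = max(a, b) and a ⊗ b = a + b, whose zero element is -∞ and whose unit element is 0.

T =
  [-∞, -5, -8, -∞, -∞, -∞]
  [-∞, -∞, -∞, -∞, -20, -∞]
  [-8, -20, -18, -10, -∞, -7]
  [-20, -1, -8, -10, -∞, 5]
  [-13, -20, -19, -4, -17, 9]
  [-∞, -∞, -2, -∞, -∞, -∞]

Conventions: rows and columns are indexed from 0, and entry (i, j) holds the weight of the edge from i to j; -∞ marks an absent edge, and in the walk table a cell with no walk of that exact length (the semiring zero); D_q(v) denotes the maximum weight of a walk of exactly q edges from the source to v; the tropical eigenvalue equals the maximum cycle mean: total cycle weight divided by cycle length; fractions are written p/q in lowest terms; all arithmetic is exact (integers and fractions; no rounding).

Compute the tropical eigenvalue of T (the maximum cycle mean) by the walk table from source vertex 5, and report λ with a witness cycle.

q=0: [-∞, -∞, -∞, -∞, -∞, 0]
q=1: [-∞, -∞, -2, -∞, -∞, -∞]
q=2: [-10, -22, -20, -12, -∞, -9]
q=3: [-28, -13, -11, -22, -42, -7]
q=4: [-19, -23, -9, -21, -33, -17]
q=5: [-17, -22, -19, -19, -43, -16]
q=6: [-27, -20, -18, -29, -42, -14]
Optimal cycle mean attained by: cycle 2->3->5->2, total (-10) + 5 + (-2), length 3.
Answer: λ = -7/3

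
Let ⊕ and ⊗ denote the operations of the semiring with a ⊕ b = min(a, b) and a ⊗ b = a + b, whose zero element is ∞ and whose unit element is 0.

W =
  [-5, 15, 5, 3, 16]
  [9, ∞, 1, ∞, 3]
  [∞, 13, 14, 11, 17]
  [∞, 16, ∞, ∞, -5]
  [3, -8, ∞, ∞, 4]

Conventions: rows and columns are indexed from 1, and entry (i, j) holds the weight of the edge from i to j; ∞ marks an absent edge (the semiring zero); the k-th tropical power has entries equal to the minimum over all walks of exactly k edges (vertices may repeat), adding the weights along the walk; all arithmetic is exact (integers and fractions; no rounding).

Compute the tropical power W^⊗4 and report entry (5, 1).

W^⊗2:
  [-10, 8, 0, -2, -2]
  [4, -5, 14, 12, 7]
  [20, 9, 14, 25, 6]
  [-2, -13, 17, ∞, -1]
  [-2, -4, -7, 6, -5]
W^⊗3:
  [-15, -10, -5, -7, -7]
  [-1, -1, -4, 7, -2]
  [9, -2, 10, 23, 10]
  [-7, -9, -12, 1, -10]
  [-7, -13, -3, 1, -1]
W^⊗4:
  [-20, -15, -10, -12, -12]
  [-6, -10, 0, 2, 2]
  [4, 2, -1, 12, 1]
  [-12, -18, -8, -4, -6]
  [-12, -9, -12, -4, -10]
Key observation: the optimum is the walk 5->1->1->1->1, with weight 3 + (-5) + (-5) + (-5) = -12.
Optimal value attained by: walk 5->1->1->1->1.
Answer: (W^⊗4)[5][1] = -12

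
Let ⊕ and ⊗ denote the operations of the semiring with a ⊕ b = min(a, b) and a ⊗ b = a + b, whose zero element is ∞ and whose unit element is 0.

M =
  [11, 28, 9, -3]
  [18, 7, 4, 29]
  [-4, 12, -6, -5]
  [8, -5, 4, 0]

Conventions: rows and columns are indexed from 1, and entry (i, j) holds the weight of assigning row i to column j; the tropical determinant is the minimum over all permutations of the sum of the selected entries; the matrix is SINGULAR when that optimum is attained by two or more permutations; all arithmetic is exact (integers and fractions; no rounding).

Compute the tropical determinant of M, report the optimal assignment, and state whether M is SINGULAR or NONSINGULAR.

σ = (1, 2, 3, 4): 11 + 7 + (-6) + 0 = 12
σ = (1, 2, 4, 3): 11 + 7 + (-5) + 4 = 17
σ = (1, 3, 2, 4): 11 + 4 + 12 + 0 = 27
σ = (1, 3, 4, 2): 11 + 4 + (-5) + (-5) = 5
σ = (1, 4, 2, 3): 11 + 29 + 12 + 4 = 56
σ = (1, 4, 3, 2): 11 + 29 + (-6) + (-5) = 29
σ = (2, 1, 3, 4): 28 + 18 + (-6) + 0 = 40
σ = (2, 1, 4, 3): 28 + 18 + (-5) + 4 = 45
σ = (2, 3, 1, 4): 28 + 4 + (-4) + 0 = 28
σ = (2, 3, 4, 1): 28 + 4 + (-5) + 8 = 35
σ = (2, 4, 1, 3): 28 + 29 + (-4) + 4 = 57
σ = (2, 4, 3, 1): 28 + 29 + (-6) + 8 = 59
σ = (3, 1, 2, 4): 9 + 18 + 12 + 0 = 39
σ = (3, 1, 4, 2): 9 + 18 + (-5) + (-5) = 17
σ = (3, 2, 1, 4): 9 + 7 + (-4) + 0 = 12
σ = (3, 2, 4, 1): 9 + 7 + (-5) + 8 = 19
σ = (3, 4, 1, 2): 9 + 29 + (-4) + (-5) = 29
σ = (3, 4, 2, 1): 9 + 29 + 12 + 8 = 58
σ = (4, 1, 2, 3): (-3) + 18 + 12 + 4 = 31
σ = (4, 1, 3, 2): (-3) + 18 + (-6) + (-5) = 4
σ = (4, 2, 1, 3): (-3) + 7 + (-4) + 4 = 4
σ = (4, 2, 3, 1): (-3) + 7 + (-6) + 8 = 6
σ = (4, 3, 1, 2): (-3) + 4 + (-4) + (-5) = -8
σ = (4, 3, 2, 1): (-3) + 4 + 12 + 8 = 21
Optimal value attained by: σ = (4, 3, 1, 2).
Answer: det⊕(M) = -8; verdict: NONSINGULAR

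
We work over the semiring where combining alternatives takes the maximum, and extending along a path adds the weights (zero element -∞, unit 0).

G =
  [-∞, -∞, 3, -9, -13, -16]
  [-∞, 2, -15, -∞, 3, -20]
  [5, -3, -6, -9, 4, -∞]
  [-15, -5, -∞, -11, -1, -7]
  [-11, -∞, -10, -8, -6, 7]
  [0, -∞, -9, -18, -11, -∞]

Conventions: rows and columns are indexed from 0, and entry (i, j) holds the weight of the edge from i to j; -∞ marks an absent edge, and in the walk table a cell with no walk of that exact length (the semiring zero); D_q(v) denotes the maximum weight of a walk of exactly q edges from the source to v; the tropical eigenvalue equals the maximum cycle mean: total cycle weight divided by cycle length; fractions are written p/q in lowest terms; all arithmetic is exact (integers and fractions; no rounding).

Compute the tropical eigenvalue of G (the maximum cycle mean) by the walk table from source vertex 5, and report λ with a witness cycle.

q=0: [-∞, -∞, -∞, -∞, -∞, 0]
q=1: [0, -∞, -9, -18, -11, -∞]
q=2: [-4, -12, 3, -9, -5, -4]
q=3: [8, 0, -1, -6, 7, 2]
q=4: [4, 2, 11, -1, 3, 14]
q=5: [16, 8, 7, 2, 15, 10]
q=6: [12, 10, 19, 7, 11, 22]
Optimal cycle mean attained by: cycle 0->2->0, total 3 + 5, length 2.
Answer: λ = 4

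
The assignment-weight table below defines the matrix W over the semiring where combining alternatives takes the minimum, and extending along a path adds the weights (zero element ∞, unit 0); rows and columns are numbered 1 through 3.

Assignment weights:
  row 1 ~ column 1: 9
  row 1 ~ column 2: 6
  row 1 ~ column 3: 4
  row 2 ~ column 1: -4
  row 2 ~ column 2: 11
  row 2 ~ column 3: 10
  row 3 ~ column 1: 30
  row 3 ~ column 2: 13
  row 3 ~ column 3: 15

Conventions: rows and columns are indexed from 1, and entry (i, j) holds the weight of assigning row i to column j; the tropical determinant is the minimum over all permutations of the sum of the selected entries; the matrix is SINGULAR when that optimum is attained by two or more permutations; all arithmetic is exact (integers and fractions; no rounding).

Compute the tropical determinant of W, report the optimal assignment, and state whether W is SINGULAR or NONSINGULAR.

σ = (1, 2, 3): 9 + 11 + 15 = 35
σ = (1, 3, 2): 9 + 10 + 13 = 32
σ = (2, 1, 3): 6 + (-4) + 15 = 17
σ = (2, 3, 1): 6 + 10 + 30 = 46
σ = (3, 1, 2): 4 + (-4) + 13 = 13
σ = (3, 2, 1): 4 + 11 + 30 = 45
Optimal value attained by: σ = (3, 1, 2).
Answer: det⊕(W) = 13; verdict: NONSINGULAR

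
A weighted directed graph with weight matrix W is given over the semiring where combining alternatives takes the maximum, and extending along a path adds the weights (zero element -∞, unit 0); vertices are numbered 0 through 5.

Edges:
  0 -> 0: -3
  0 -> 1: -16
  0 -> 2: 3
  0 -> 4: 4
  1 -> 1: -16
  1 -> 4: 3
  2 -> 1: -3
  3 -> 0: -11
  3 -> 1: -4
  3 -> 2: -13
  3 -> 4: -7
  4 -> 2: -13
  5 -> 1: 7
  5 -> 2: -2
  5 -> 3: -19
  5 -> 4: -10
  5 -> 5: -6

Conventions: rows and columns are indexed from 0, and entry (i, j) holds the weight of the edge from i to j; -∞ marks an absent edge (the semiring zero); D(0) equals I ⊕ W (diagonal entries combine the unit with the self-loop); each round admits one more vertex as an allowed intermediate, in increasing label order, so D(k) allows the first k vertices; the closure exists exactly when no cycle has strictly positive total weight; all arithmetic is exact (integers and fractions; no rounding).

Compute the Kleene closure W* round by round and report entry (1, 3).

D(0):
  [0, -16, 3, -∞, 4, -∞]
  [-∞, 0, -∞, -∞, 3, -∞]
  [-∞, -3, 0, -∞, -∞, -∞]
  [-11, -4, -13, 0, -7, -∞]
  [-∞, -∞, -13, -∞, 0, -∞]
  [-∞, 7, -2, -19, -10, 0]
D(1):
  [0, -16, 3, -∞, 4, -∞]
  [-∞, 0, -∞, -∞, 3, -∞]
  [-∞, -3, 0, -∞, -∞, -∞]
  [-11, -4, -8, 0, -7, -∞]
  [-∞, -∞, -13, -∞, 0, -∞]
  [-∞, 7, -2, -19, -10, 0]
D(2):
  [0, -16, 3, -∞, 4, -∞]
  [-∞, 0, -∞, -∞, 3, -∞]
  [-∞, -3, 0, -∞, 0, -∞]
  [-11, -4, -8, 0, -1, -∞]
  [-∞, -∞, -13, -∞, 0, -∞]
  [-∞, 7, -2, -19, 10, 0]
D(3):
  [0, 0, 3, -∞, 4, -∞]
  [-∞, 0, -∞, -∞, 3, -∞]
  [-∞, -3, 0, -∞, 0, -∞]
  [-11, -4, -8, 0, -1, -∞]
  [-∞, -16, -13, -∞, 0, -∞]
  [-∞, 7, -2, -19, 10, 0]
D(4):
  [0, 0, 3, -∞, 4, -∞]
  [-∞, 0, -∞, -∞, 3, -∞]
  [-∞, -3, 0, -∞, 0, -∞]
  [-11, -4, -8, 0, -1, -∞]
  [-∞, -16, -13, -∞, 0, -∞]
  [-30, 7, -2, -19, 10, 0]
D(5):
  [0, 0, 3, -∞, 4, -∞]
  [-∞, 0, -10, -∞, 3, -∞]
  [-∞, -3, 0, -∞, 0, -∞]
  [-11, -4, -8, 0, -1, -∞]
  [-∞, -16, -13, -∞, 0, -∞]
  [-30, 7, -2, -19, 10, 0]
D(6):
  [0, 0, 3, -∞, 4, -∞]
  [-∞, 0, -10, -∞, 3, -∞]
  [-∞, -3, 0, -∞, 0, -∞]
  [-11, -4, -8, 0, -1, -∞]
  [-∞, -16, -13, -∞, 0, -∞]
  [-30, 7, -2, -19, 10, 0]
Answer: W*[1][3] = -∞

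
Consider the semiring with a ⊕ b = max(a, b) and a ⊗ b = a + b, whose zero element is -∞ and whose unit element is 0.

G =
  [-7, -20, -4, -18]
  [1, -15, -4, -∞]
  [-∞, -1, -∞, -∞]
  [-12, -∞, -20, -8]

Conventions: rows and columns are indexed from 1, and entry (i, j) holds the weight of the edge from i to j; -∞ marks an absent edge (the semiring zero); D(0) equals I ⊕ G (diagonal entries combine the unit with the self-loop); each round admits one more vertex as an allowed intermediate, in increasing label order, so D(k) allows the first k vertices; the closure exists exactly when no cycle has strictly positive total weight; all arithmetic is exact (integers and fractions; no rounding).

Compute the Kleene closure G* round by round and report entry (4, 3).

D(0):
  [0, -20, -4, -18]
  [1, 0, -4, -∞]
  [-∞, -1, 0, -∞]
  [-12, -∞, -20, 0]
D(1):
  [0, -20, -4, -18]
  [1, 0, -3, -17]
  [-∞, -1, 0, -∞]
  [-12, -32, -16, 0]
D(2):
  [0, -20, -4, -18]
  [1, 0, -3, -17]
  [0, -1, 0, -18]
  [-12, -32, -16, 0]
D(3):
  [0, -5, -4, -18]
  [1, 0, -3, -17]
  [0, -1, 0, -18]
  [-12, -17, -16, 0]
D(4):
  [0, -5, -4, -18]
  [1, 0, -3, -17]
  [0, -1, 0, -18]
  [-12, -17, -16, 0]
Answer: G*[4][3] = -16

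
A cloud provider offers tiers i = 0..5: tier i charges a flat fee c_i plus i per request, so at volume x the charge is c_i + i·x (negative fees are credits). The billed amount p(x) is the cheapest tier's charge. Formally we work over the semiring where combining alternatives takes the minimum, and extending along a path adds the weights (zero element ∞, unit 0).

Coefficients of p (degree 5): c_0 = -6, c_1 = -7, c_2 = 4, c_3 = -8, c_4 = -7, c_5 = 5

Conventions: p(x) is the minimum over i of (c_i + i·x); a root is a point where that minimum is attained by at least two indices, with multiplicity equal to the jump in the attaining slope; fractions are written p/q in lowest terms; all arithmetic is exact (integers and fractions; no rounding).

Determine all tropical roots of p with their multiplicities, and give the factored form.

hull edge (i=0, c=-6) to (i=1, c=-7): slope -1, span 1
hull edge (i=1, c=-7) to (i=3, c=-8): slope -1/2, span 2
hull edge (i=3, c=-8) to (i=4, c=-7): slope 1, span 1
hull edge (i=4, c=-7) to (i=5, c=5): slope 12, span 1
Factored form: p(x) = 5 ⊗ (x ⊕ (-12)) ⊗ (x ⊕ (-1)) ⊗ (x ⊕ 1/2) ⊗ (x ⊕ 1/2) ⊗ (x ⊕ 1)
Answer: roots = -12 (mult 1), -1 (mult 1), 1/2 (mult 2), 1 (mult 1)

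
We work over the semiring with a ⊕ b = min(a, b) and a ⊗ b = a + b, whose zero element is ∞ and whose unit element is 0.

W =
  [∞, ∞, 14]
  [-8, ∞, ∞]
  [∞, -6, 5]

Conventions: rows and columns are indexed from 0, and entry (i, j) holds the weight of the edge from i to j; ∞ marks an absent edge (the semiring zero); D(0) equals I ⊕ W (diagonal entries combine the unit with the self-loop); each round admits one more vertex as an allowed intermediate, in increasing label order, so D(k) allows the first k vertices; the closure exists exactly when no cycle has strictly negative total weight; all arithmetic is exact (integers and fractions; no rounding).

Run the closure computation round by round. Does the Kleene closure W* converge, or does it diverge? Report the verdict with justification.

D(0):
  [0, ∞, 14]
  [-8, 0, ∞]
  [∞, -6, 0]
D(1):
  [0, ∞, 14]
  [-8, 0, 6]
  [∞, -6, 0]
D(2):
  [0, ∞, 14]
  [-8, 0, 6]
  [-14, -6, 0]
D(3):
  [0, 8, 14]
  [-8, 0, 6]
  [-14, -6, 0]
Key observation: every diagonal entry stays at the unit through all rounds, so no improving cycle exists.
Answer: CONVERGES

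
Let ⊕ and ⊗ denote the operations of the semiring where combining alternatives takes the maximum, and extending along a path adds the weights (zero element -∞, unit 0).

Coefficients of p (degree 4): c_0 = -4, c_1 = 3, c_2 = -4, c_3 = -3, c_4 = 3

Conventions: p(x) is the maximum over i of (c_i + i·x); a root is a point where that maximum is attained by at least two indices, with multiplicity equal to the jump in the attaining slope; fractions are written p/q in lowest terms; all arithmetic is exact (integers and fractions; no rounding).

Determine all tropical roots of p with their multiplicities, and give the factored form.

hull edge (i=0, c=-4) to (i=1, c=3): slope 7, span 1
hull edge (i=1, c=3) to (i=4, c=3): slope 0, span 3
Factored form: p(x) = 3 ⊗ (x ⊕ (-7)) ⊗ (x ⊕ 0) ⊗ (x ⊕ 0) ⊗ (x ⊕ 0)
Answer: roots = -7 (mult 1), 0 (mult 3)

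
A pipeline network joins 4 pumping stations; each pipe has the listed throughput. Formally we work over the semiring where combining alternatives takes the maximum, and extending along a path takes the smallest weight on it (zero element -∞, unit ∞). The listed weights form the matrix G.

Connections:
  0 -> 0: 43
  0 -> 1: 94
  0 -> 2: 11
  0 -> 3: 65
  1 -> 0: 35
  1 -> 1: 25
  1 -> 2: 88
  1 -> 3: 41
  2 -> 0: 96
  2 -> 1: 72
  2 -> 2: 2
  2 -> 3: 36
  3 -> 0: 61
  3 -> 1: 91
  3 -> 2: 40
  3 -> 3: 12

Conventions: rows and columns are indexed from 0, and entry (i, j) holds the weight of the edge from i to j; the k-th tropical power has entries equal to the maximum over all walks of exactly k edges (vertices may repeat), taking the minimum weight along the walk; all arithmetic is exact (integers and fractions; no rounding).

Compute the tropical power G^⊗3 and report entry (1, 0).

G^⊗2:
  [61, 65, 88, 43]
  [88, 72, 40, 36]
  [43, 94, 72, 65]
  [43, 61, 88, 61]
G^⊗3:
  [88, 72, 65, 61]
  [43, 88, 72, 65]
  [72, 72, 88, 43]
  [88, 72, 61, 43]
Key observation: the optimum is the walk 1->2->0->0, with weight 88 min 96 min 43 = 43.
Optimal value attained by: walk 1->2->0->0.
Answer: (G^⊗3)[1][0] = 43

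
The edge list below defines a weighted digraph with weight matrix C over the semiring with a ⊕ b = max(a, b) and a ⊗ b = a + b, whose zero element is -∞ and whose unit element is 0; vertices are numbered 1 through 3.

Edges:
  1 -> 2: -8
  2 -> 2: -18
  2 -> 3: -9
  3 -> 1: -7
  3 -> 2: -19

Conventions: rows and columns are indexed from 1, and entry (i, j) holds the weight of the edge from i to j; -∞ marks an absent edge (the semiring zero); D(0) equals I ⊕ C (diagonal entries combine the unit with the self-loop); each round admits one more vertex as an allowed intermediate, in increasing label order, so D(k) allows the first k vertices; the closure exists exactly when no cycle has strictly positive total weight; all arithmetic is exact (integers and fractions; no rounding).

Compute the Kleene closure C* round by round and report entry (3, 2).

D(0):
  [0, -8, -∞]
  [-∞, 0, -9]
  [-7, -19, 0]
D(1):
  [0, -8, -∞]
  [-∞, 0, -9]
  [-7, -15, 0]
D(2):
  [0, -8, -17]
  [-∞, 0, -9]
  [-7, -15, 0]
D(3):
  [0, -8, -17]
  [-16, 0, -9]
  [-7, -15, 0]
Answer: C*[3][2] = -15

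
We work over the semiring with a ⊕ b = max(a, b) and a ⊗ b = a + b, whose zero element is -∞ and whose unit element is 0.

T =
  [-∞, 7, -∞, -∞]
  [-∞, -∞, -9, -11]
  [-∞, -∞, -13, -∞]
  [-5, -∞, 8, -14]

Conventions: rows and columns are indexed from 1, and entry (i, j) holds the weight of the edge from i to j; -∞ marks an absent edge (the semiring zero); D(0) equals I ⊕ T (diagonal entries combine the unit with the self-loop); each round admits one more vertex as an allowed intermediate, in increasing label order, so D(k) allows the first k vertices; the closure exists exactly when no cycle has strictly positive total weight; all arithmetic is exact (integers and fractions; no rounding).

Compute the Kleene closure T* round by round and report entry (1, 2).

D(0):
  [0, 7, -∞, -∞]
  [-∞, 0, -9, -11]
  [-∞, -∞, 0, -∞]
  [-5, -∞, 8, 0]
D(1):
  [0, 7, -∞, -∞]
  [-∞, 0, -9, -11]
  [-∞, -∞, 0, -∞]
  [-5, 2, 8, 0]
D(2):
  [0, 7, -2, -4]
  [-∞, 0, -9, -11]
  [-∞, -∞, 0, -∞]
  [-5, 2, 8, 0]
D(3):
  [0, 7, -2, -4]
  [-∞, 0, -9, -11]
  [-∞, -∞, 0, -∞]
  [-5, 2, 8, 0]
D(4):
  [0, 7, 4, -4]
  [-16, 0, -3, -11]
  [-∞, -∞, 0, -∞]
  [-5, 2, 8, 0]
Answer: T*[1][2] = 7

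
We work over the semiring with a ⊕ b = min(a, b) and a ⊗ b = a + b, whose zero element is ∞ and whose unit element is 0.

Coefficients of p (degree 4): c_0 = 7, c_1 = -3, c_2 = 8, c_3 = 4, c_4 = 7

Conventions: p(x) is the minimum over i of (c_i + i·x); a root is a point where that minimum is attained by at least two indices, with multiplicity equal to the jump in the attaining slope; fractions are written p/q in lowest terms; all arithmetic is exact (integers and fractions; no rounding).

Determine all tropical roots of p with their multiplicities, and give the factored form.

hull edge (i=0, c=7) to (i=1, c=-3): slope -10, span 1
hull edge (i=1, c=-3) to (i=4, c=7): slope 10/3, span 3
Factored form: p(x) = 7 ⊗ (x ⊕ (-10/3)) ⊗ (x ⊕ (-10/3)) ⊗ (x ⊕ (-10/3)) ⊗ (x ⊕ 10)
Answer: roots = -10/3 (mult 3), 10 (mult 1)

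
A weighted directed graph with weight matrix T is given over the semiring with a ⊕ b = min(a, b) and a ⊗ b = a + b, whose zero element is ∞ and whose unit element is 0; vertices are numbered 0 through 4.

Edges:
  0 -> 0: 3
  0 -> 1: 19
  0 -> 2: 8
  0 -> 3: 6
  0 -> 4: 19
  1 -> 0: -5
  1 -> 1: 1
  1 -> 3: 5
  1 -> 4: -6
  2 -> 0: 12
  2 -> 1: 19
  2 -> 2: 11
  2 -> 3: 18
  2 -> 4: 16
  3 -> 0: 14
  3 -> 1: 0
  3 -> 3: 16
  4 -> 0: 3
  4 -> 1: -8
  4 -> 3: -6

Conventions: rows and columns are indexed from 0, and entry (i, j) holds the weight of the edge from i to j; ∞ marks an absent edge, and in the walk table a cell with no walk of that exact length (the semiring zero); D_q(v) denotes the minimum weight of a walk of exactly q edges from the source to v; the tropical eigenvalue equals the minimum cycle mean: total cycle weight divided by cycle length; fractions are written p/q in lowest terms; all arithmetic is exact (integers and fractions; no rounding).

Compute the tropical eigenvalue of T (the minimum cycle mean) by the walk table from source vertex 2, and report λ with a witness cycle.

q=0: [∞, ∞, 0, ∞, ∞]
q=1: [12, 19, 11, 18, 16]
q=2: [14, 8, 20, 10, 13]
q=3: [3, 5, 22, 7, 2]
q=4: [0, -6, 11, -4, -1]
q=5: [-11, -9, 8, -7, -12]
Optimal cycle mean attained by: cycle 1->4->1, total (-6) + (-8), length 2.
Answer: λ = -7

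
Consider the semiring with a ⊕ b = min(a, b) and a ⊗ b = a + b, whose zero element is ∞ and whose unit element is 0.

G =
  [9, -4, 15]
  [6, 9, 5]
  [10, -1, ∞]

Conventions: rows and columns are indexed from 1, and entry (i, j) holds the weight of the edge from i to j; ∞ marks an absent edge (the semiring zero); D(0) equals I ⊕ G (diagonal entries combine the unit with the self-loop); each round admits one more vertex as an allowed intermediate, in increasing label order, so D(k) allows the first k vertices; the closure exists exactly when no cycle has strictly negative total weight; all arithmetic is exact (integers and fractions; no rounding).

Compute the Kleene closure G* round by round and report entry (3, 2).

D(0):
  [0, -4, 15]
  [6, 0, 5]
  [10, -1, 0]
D(1):
  [0, -4, 15]
  [6, 0, 5]
  [10, -1, 0]
D(2):
  [0, -4, 1]
  [6, 0, 5]
  [5, -1, 0]
D(3):
  [0, -4, 1]
  [6, 0, 5]
  [5, -1, 0]
Answer: G*[3][2] = -1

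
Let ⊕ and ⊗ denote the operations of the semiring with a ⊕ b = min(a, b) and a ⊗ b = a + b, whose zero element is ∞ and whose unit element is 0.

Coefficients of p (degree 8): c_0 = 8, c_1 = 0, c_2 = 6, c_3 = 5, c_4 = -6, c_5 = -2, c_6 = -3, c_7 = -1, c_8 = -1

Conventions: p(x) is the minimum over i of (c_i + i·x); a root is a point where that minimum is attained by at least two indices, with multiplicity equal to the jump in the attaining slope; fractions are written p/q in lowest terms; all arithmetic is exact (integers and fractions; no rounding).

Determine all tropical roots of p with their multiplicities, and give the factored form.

hull edge (i=0, c=8) to (i=1, c=0): slope -8, span 1
hull edge (i=1, c=0) to (i=4, c=-6): slope -2, span 3
hull edge (i=4, c=-6) to (i=8, c=-1): slope 5/4, span 4
Factored form: p(x) = -1 ⊗ (x ⊕ (-5/4)) ⊗ (x ⊕ (-5/4)) ⊗ (x ⊕ (-5/4)) ⊗ (x ⊕ (-5/4)) ⊗ (x ⊕ 2) ⊗ (x ⊕ 2) ⊗ (x ⊕ 2) ⊗ (x ⊕ 8)
Answer: roots = -5/4 (mult 4), 2 (mult 3), 8 (mult 1)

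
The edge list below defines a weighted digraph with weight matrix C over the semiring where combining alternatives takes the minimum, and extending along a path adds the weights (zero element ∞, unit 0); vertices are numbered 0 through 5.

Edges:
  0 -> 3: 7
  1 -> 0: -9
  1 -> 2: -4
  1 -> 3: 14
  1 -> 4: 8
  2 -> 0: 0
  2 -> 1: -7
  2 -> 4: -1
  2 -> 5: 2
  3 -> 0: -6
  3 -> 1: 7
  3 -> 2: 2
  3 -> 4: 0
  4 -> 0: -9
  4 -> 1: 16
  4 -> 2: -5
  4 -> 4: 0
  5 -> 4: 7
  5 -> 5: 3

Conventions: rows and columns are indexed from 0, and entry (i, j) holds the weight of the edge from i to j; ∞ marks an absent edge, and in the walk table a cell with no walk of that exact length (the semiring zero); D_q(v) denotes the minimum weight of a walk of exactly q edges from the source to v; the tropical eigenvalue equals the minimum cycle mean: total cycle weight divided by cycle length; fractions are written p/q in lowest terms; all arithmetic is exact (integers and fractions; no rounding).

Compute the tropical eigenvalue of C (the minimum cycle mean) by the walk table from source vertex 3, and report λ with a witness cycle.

q=0: [∞, ∞, ∞, 0, ∞, ∞]
q=1: [-6, 7, 2, ∞, 0, ∞]
q=2: [-9, -5, -5, 1, 0, 4]
q=3: [-14, -12, -9, -2, -6, -3]
q=4: [-21, -16, -16, -7, -10, -7]
q=5: [-25, -23, -20, -14, -17, -14]
q=6: [-32, -27, -27, -18, -21, -18]
Optimal cycle mean attained by: cycle 1->2->1, total (-4) + (-7), length 2.
Answer: λ = -11/2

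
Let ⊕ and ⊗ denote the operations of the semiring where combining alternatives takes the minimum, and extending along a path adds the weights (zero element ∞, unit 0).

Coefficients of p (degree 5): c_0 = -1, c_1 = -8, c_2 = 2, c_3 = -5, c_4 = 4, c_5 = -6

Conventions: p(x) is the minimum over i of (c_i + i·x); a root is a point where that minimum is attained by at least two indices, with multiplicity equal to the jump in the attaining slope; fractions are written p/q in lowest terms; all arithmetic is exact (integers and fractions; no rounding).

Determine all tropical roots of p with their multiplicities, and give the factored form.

hull edge (i=0, c=-1) to (i=1, c=-8): slope -7, span 1
hull edge (i=1, c=-8) to (i=5, c=-6): slope 1/2, span 4
Factored form: p(x) = -6 ⊗ (x ⊕ (-1/2)) ⊗ (x ⊕ (-1/2)) ⊗ (x ⊕ (-1/2)) ⊗ (x ⊕ (-1/2)) ⊗ (x ⊕ 7)
Answer: roots = -1/2 (mult 4), 7 (mult 1)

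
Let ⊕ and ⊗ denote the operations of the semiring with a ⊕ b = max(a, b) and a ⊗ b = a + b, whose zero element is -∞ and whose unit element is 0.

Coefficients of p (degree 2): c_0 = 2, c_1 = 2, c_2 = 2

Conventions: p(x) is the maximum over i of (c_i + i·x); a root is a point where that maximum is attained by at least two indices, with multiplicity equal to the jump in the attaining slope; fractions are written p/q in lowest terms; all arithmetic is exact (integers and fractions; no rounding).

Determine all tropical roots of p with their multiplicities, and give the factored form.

hull edge (i=0, c=2) to (i=2, c=2): slope 0, span 2
Factored form: p(x) = 2 ⊗ (x ⊕ 0) ⊗ (x ⊕ 0)
Answer: roots = 0 (mult 2)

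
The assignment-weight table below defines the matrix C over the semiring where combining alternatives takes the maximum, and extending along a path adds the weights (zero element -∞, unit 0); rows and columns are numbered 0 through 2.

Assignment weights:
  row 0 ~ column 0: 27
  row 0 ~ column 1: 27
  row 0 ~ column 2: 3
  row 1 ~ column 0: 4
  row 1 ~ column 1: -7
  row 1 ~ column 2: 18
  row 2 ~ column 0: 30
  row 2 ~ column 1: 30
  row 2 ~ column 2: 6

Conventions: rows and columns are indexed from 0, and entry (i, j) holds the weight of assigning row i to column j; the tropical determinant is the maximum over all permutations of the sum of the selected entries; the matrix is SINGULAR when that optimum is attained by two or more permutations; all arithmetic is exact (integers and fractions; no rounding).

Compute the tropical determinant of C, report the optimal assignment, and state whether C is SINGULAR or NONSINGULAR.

σ = (0, 1, 2): 27 + (-7) + 6 = 26
σ = (0, 2, 1): 27 + 18 + 30 = 75
σ = (1, 0, 2): 27 + 4 + 6 = 37
σ = (1, 2, 0): 27 + 18 + 30 = 75
σ = (2, 0, 1): 3 + 4 + 30 = 37
σ = (2, 1, 0): 3 + (-7) + 30 = 26
Optimal value attained by: σ = (0, 2, 1).
Answer: det⊕(C) = 75; verdict: SINGULAR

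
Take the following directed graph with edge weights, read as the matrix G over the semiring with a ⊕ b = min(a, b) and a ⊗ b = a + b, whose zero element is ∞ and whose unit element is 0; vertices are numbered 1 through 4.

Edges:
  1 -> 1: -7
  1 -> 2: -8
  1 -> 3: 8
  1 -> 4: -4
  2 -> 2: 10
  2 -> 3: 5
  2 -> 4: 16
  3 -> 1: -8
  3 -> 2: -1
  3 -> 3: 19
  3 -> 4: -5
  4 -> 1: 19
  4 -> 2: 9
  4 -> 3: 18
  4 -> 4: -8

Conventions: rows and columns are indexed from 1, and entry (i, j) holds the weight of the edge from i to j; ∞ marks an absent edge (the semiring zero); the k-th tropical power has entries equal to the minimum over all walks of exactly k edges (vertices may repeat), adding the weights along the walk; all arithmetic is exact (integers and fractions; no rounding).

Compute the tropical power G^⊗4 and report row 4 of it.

G^⊗2:
  [-14, -15, -3, -12]
  [-3, 4, 15, 0]
  [-15, -16, 0, -13]
  [10, 1, 10, -16]
G^⊗3:
  [-21, -22, -10, -20]
  [-10, -11, 5, -8]
  [-22, -23, -11, -21]
  [2, -7, 2, -24]
G^⊗4:
  [-28, -29, -17, -28]
  [-17, -18, -6, -16]
  [-29, -30, -18, -29]
  [-6, -15, -6, -32]
Answer: row 4 of G^⊗4 = [-6, -15, -6, -32]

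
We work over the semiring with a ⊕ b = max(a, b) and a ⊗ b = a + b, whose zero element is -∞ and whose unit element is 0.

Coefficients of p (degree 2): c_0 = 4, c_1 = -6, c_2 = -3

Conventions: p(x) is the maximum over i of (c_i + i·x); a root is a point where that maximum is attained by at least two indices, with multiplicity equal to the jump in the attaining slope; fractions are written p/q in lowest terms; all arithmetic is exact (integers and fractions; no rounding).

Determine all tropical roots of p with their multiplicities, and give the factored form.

hull edge (i=0, c=4) to (i=2, c=-3): slope -7/2, span 2
Factored form: p(x) = -3 ⊗ (x ⊕ 7/2) ⊗ (x ⊕ 7/2)
Answer: roots = 7/2 (mult 2)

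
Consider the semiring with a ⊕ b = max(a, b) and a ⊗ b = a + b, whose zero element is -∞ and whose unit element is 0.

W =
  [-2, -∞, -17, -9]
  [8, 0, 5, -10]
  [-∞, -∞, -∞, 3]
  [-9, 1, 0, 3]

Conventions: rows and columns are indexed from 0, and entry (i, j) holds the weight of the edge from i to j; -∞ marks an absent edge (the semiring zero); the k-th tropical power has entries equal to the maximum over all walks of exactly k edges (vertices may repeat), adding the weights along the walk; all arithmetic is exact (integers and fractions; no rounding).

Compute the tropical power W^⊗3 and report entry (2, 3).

W^⊗2:
  [-4, -8, -9, -6]
  [8, 0, 5, 8]
  [-6, 4, 3, 6]
  [9, 4, 6, 6]
W^⊗3:
  [0, -5, -3, -3]
  [8, 9, 8, 11]
  [12, 7, 9, 9]
  [12, 7, 9, 9]
Key observation: the optimum is the walk 2->3->3->3, with weight 3 + 3 + 3 = 9.
Optimal value attained by: walk 2->3->3->3.
Answer: (W^⊗3)[2][3] = 9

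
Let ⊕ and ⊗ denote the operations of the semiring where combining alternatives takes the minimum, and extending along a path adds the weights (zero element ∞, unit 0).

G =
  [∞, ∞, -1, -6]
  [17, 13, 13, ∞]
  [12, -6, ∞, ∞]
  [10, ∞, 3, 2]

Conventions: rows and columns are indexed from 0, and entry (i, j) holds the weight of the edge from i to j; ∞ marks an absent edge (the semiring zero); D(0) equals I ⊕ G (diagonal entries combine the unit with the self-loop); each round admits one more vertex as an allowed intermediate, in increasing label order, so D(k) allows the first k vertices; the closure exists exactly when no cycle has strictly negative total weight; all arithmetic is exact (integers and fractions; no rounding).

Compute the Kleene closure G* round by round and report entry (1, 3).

D(0):
  [0, ∞, -1, -6]
  [17, 0, 13, ∞]
  [12, -6, 0, ∞]
  [10, ∞, 3, 0]
D(1):
  [0, ∞, -1, -6]
  [17, 0, 13, 11]
  [12, -6, 0, 6]
  [10, ∞, 3, 0]
D(2):
  [0, ∞, -1, -6]
  [17, 0, 13, 11]
  [11, -6, 0, 5]
  [10, ∞, 3, 0]
D(3):
  [0, -7, -1, -6]
  [17, 0, 13, 11]
  [11, -6, 0, 5]
  [10, -3, 3, 0]
D(4):
  [0, -9, -3, -6]
  [17, 0, 13, 11]
  [11, -6, 0, 5]
  [10, -3, 3, 0]
Answer: G*[1][3] = 11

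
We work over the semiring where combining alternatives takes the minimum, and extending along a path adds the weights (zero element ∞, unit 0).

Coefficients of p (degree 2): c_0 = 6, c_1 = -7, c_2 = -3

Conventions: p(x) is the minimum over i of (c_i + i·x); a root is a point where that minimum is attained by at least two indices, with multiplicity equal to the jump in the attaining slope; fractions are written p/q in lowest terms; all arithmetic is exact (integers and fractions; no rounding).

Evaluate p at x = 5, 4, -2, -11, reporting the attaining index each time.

p(5) = min(6+0·5=6, -7+1·5=-2, -3+2·5=7) = -2 (attained by i=1)
p(4) = min(6+0·4=6, -7+1·4=-3, -3+2·4=5) = -3 (attained by i=1)
p(-2) = min(6+0·(-2)=6, -7+1·(-2)=-9, -3+2·(-2)=-7) = -9 (attained by i=1)
p(-11) = min(6+0·(-11)=6, -7+1·(-11)=-18, -3+2·(-11)=-25) = -25 (attained by i=2)
Answer: p(5) = -2; p(4) = -3; p(-2) = -9; p(-11) = -25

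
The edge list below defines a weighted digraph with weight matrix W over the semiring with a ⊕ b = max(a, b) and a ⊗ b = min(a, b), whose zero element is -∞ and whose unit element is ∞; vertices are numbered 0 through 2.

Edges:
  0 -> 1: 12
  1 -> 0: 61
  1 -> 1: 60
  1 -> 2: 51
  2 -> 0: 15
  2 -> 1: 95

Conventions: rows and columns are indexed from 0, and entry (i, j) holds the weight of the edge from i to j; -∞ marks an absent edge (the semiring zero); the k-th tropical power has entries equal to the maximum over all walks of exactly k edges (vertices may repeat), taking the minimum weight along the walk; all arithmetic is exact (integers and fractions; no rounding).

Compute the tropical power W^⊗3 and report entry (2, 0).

W^⊗2:
  [12, 12, 12]
  [60, 60, 51]
  [61, 60, 51]
W^⊗3:
  [12, 12, 12]
  [60, 60, 51]
  [60, 60, 51]
Key observation: the optimum is the walk 2->1->1->0, with weight 95 min 60 min 61 = 60.
Optimal value attained by: walk 2->1->1->0.
Answer: (W^⊗3)[2][0] = 60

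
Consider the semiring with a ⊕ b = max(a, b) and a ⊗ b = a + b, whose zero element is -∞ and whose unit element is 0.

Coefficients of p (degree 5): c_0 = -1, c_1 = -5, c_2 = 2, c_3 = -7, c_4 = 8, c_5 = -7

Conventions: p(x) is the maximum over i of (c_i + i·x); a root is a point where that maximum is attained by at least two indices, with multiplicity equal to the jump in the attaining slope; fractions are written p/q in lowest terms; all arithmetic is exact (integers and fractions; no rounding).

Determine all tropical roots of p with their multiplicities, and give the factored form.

hull edge (i=0, c=-1) to (i=4, c=8): slope 9/4, span 4
hull edge (i=4, c=8) to (i=5, c=-7): slope -15, span 1
Factored form: p(x) = -7 ⊗ (x ⊕ (-9/4)) ⊗ (x ⊕ (-9/4)) ⊗ (x ⊕ (-9/4)) ⊗ (x ⊕ (-9/4)) ⊗ (x ⊕ 15)
Answer: roots = -9/4 (mult 4), 15 (mult 1)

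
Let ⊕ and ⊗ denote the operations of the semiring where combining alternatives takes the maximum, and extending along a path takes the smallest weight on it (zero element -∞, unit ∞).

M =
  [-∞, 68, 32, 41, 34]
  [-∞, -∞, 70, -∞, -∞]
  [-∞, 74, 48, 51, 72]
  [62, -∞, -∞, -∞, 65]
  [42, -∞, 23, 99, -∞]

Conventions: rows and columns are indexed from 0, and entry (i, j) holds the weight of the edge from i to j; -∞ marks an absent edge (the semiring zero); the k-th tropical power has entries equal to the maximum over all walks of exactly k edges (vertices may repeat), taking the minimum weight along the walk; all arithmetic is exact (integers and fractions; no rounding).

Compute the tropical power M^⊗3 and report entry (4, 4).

M^⊗2:
  [41, 32, 68, 34, 41]
  [-∞, 70, 48, 51, 70]
  [51, 48, 70, 72, 51]
  [42, 62, 32, 65, 34]
  [62, 42, 32, 41, 65]
M^⊗3:
  [41, 68, 48, 51, 68]
  [51, 48, 70, 70, 51]
  [62, 70, 48, 51, 70]
  [62, 42, 62, 41, 65]
  [42, 62, 42, 65, 41]
Key observation: the optimum is the walk 4->0->3->4, with weight 42 min 41 min 65 = 41.
Optimal value attained by: walk 4->0->3->4.
Answer: (M^⊗3)[4][4] = 41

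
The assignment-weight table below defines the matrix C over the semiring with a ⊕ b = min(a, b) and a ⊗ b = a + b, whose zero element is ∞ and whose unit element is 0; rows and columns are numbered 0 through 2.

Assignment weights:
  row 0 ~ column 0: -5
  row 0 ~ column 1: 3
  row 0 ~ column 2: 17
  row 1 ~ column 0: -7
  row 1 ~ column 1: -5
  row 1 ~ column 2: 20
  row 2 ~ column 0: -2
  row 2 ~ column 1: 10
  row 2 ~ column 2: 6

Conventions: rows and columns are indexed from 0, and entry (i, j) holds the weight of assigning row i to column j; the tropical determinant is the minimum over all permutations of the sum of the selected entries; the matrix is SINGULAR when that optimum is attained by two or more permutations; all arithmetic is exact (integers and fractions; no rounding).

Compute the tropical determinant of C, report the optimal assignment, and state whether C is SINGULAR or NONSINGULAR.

σ = (0, 1, 2): (-5) + (-5) + 6 = -4
σ = (0, 2, 1): (-5) + 20 + 10 = 25
σ = (1, 0, 2): 3 + (-7) + 6 = 2
σ = (1, 2, 0): 3 + 20 + (-2) = 21
σ = (2, 0, 1): 17 + (-7) + 10 = 20
σ = (2, 1, 0): 17 + (-5) + (-2) = 10
Optimal value attained by: σ = (0, 1, 2).
Answer: det⊕(C) = -4; verdict: NONSINGULAR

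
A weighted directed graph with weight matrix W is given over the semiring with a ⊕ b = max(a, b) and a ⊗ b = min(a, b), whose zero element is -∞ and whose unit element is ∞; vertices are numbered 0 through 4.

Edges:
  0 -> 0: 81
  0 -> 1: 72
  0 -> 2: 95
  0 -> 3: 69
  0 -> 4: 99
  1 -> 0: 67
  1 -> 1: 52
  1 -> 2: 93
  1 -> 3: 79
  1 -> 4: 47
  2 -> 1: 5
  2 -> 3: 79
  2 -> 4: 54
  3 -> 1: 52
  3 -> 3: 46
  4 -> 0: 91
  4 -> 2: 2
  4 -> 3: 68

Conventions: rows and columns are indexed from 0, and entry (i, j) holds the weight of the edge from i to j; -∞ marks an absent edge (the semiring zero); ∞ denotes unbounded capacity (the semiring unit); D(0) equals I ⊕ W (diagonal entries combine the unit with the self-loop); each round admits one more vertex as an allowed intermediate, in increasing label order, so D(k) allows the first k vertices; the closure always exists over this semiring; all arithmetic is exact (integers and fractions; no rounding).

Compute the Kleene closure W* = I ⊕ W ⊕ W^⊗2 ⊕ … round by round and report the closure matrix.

D(0):
  [∞, 72, 95, 69, 99]
  [67, ∞, 93, 79, 47]
  [-∞, 5, ∞, 79, 54]
  [-∞, 52, -∞, ∞, -∞]
  [91, -∞, 2, 68, ∞]
D(1):
  [∞, 72, 95, 69, 99]
  [67, ∞, 93, 79, 67]
  [-∞, 5, ∞, 79, 54]
  [-∞, 52, -∞, ∞, -∞]
  [91, 72, 91, 69, ∞]
D(2):
  [∞, 72, 95, 72, 99]
  [67, ∞, 93, 79, 67]
  [5, 5, ∞, 79, 54]
  [52, 52, 52, ∞, 52]
  [91, 72, 91, 72, ∞]
D(3):
  [∞, 72, 95, 79, 99]
  [67, ∞, 93, 79, 67]
  [5, 5, ∞, 79, 54]
  [52, 52, 52, ∞, 52]
  [91, 72, 91, 79, ∞]
D(4):
  [∞, 72, 95, 79, 99]
  [67, ∞, 93, 79, 67]
  [52, 52, ∞, 79, 54]
  [52, 52, 52, ∞, 52]
  [91, 72, 91, 79, ∞]
D(5):
  [∞, 72, 95, 79, 99]
  [67, ∞, 93, 79, 67]
  [54, 54, ∞, 79, 54]
  [52, 52, 52, ∞, 52]
  [91, 72, 91, 79, ∞]
Answer: W* = [[∞, 72, 95, 79, 99], [67, ∞, 93, 79, 67], [54, 54, ∞, 79, 54], [52, 52, 52, ∞, 52], [91, 72, 91, 79, ∞]]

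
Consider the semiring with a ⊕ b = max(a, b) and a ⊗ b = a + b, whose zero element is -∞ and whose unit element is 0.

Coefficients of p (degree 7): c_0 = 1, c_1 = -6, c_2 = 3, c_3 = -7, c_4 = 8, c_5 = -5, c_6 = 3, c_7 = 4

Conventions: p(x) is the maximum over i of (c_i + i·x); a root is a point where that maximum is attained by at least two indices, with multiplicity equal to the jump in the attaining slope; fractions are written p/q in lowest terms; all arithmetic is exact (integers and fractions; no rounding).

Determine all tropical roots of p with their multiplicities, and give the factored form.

hull edge (i=0, c=1) to (i=4, c=8): slope 7/4, span 4
hull edge (i=4, c=8) to (i=7, c=4): slope -4/3, span 3
Factored form: p(x) = 4 ⊗ (x ⊕ (-7/4)) ⊗ (x ⊕ (-7/4)) ⊗ (x ⊕ (-7/4)) ⊗ (x ⊕ (-7/4)) ⊗ (x ⊕ 4/3) ⊗ (x ⊕ 4/3) ⊗ (x ⊕ 4/3)
Answer: roots = -7/4 (mult 4), 4/3 (mult 3)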